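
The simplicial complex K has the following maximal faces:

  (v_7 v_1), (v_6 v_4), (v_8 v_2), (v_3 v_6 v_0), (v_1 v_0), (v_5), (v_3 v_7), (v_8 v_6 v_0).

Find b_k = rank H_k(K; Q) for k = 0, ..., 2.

Order the vertices as v_0 < v_1 < v_2 < v_3 < v_4 < v_5 < v_6 < v_7 < v_8. Listing each simplex with vertices in this order, K has dimension 2 with simplices:

  0-simplices (9): [v_0], [v_1], [v_2], [v_3], [v_4], [v_5], [v_6], [v_7], [v_8]
  1-simplices (10): [v_0,v_1], [v_0,v_3], [v_0,v_6], [v_0,v_8], [v_1,v_7], [v_2,v_8], [v_3,v_6], [v_3,v_7], [v_4,v_6], [v_6,v_8]
  2-simplices (2): [v_0,v_3,v_6], [v_0,v_6,v_8]

so the chain groups are C_0 ≅ Z^9, C_1 ≅ Z^10, C_2 ≅ Z^2.

∂_1: C_1 → C_0 sends each edge [p,q] (with p < q) to q − p. For instance
  ∂[v_0,v_3] = [v_3] − [v_0].
The 9×10 boundary matrix has rank 7 and Smith normal form diag(1,1,1,1,1,1,1).

The boundary map ∂_2: C_2 → C_1 sends each 2-simplex [p,q,r] to [q,r] − [p,r] + [p,q]. For instance
  ∂[v_0,v_6,v_8] = [v_6,v_8] − [v_0,v_8] + [v_0,v_6],
  ∂[v_0,v_3,v_6] = [v_3,v_6] − [v_0,v_6] + [v_0,v_3].
As a 10×2 matrix over Z this has rank 2, with invariant factors (1,1).

Reading off H_k = ker ∂_k / im ∂_{k+1}:

  H_0: rank C_0 − rank ∂_1 = 9 − 7 = 2, and the invariant factors of ∂_1 are all 1, so H_0 = Z^2.
  H_1: rank ker ∂_1 − rank ∂_2 = (10 − 7) − 2 = 1, and the invariant factors of ∂_2 are all 1, so H_1 = Z.
  H_2: rank ker ∂_2 − rank ∂_3 = (2 − 2) − 0 = 0, and there is no ∂_3, so H_2 = 0.

As a check, the Euler characteristic is 9 − 10 + 2 = 1, which agrees with 2 − 1 + 0 = 1.

Hence the Betti numbers are b_0 = 2, b_1 = 1, b_2 = 0.

b_0 = 2, b_1 = 1, b_2 = 0.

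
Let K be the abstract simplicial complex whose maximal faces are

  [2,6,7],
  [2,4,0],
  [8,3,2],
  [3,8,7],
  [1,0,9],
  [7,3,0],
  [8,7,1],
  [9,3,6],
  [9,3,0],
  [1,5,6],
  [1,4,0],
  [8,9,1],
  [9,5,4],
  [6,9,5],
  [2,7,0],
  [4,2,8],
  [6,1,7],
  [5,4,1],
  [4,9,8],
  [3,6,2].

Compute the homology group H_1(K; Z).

H_1 ≅ Z ⊕ Z/2.

Fix the vertex order 0 < 1 < 2 < 3 < 4 < 5 < 6 < 7 < 8 < 9 and write every simplex with vertices in increasing order. Then dim K = 2 and the simplices of K are:

  0-simplices (10): [0], [1], [2], [3], [4], [5], [6], [7], [8], [9]
  1-simplices (30): (30 of them)
  2-simplices (20): (20 of them)

giving chain groups C_0 ≅ Z^10, C_1 ≅ Z^30, C_2 ≅ Z^20.

∂_1: C_1 → C_0 is given by ∂[p,q] = [q] − [p]. For instance
  ∂[3,6] = [6] − [3].
This gives a 10×30 integer matrix of rank 9; reducing to Smith normal form yields diagonal entries (1,1,1,1,1,1,1,1,1).

Boundary ∂_2: C_2 → C_1 sends each 2-simplex [p,q,r] to [q,r] − [p,r] + [p,q]. For instance
  ∂[0,3,9] = [3,9] − [0,9] + [0,3],
  ∂[0,1,9] = [1,9] − [0,9] + [0,1].
This gives a 30×20 integer matrix of rank 20; reducing to Smith normal form yields diagonal entries (1,1,1,1,1,1,1,1,1,1,1,1,1,1,1,1,1,1,1,2).

From H_k ≅ ker(∂_k) / im(∂_{k+1}) we obtain:

  H_1: rank ker ∂_1 − rank ∂_2 = (30 − 9) − 20 = 1, and ∂_2 has invariant factor 2 > 1, so H_1 = Z ⊕ Z/2.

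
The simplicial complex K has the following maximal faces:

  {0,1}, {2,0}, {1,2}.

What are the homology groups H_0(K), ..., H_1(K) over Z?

Fix the vertex order 0 < 1 < 2 and write every simplex with vertices in increasing order. Then dim K = 1 and the simplices of K are:

  0-simplices (3): [0], [1], [2]
  1-simplices (3): [0,1], [0,2], [1,2]

giving chain groups C_0 ≅ Z^3, C_1 ≅ Z^3.

∂_1: C_1 → C_0 sends each edge [p,q] (with p < q) to q − p.
As a 3×3 matrix over Z this has rank 2, with invariant factors (1,1).

From H_k ≅ ker(∂_k) / im(∂_{k+1}) we obtain:

  H_0: rank C_0 − rank ∂_1 = 3 − 2 = 1, and the invariant factors of ∂_1 are all 1, so H_0 = Z.
  H_1: rank ker ∂_1 − rank ∂_2 = (3 − 2) − 0 = 1, and there is no ∂_2, so H_1 = Z.

(K is a triangulation of the circle S^1.)

H_0 = Z,  H_1 = Z.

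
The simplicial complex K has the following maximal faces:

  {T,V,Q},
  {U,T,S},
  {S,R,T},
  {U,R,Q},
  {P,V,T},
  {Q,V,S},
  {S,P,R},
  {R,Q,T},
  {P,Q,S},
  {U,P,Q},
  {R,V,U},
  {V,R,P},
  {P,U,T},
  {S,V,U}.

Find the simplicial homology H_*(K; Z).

H_0 = Z,  H_1 = Z^2,  H_2 = Z.

Order the vertices as P < Q < R < S < T < U < V. Listing each simplex with vertices in this order, K has dimension 2 with simplices:

  0-simplices (7): P, Q, R, S, T, U, V
  1-simplices (21): PQ, PR, PS, PT, PU, PV, QR, QS, QT, QU, QV, RS, RT, RU, RV, ST, SU, SV, TU, TV, UV
  2-simplices (14): PQS, PQU, PRS, PRV, PTU, PTV, QRT, QRU, QSV, QTV, RST, RUV, STU, SUV

so the chain groups are C_0 ≅ Z^7, C_1 ≅ Z^21, C_2 ≅ Z^14.

Boundary ∂_1: C_1 → C_0 sends each edge [p,q] (with p < q) to q − p. For instance
  ∂PS = S − P.
This gives a 7×21 integer matrix of rank 6; reducing to Smith normal form yields diagonal entries (1,1,1,1,1,1).

∂_2: C_2 → C_1 sends each 2-simplex [p,q,r] to [q,r] − [p,r] + [p,q]. For instance
  ∂STU = TU − SU + ST,
  ∂RUV = UV − RV + RU.
The 21×14 boundary matrix has rank 13 and Smith normal form diag(1,1,1,1,1,1,1,1,1,1,1,1,1).

Computing H_k = (kernel of ∂_k) / (image of ∂_{k+1}):

  H_0: rank C_0 − rank ∂_1 = 7 − 6 = 1, and the invariant factors of ∂_1 are all 1, so H_0 = Z.
  H_1: rank ker ∂_1 − rank ∂_2 = (21 − 6) − 13 = 2, and the invariant factors of ∂_2 are all 1, so H_1 = Z^2.
  H_2: rank ker ∂_2 − rank ∂_3 = (14 − 13) − 0 = 1, and there is no ∂_3, so H_2 = Z.

(K is a triangulation of the torus T^2.)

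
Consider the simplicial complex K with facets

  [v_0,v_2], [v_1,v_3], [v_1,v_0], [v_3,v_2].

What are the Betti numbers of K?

b_0 = 1, b_1 = 1.

K has 4 vertices, 4 edges.
rank ∂_0 = 0, rank ∂_1 = 3 ⇒ b_0 = 4 − 0 − 3 = 1; all invariant factors of ∂_1 are 1 so no torsion. So H_0 ≅ Z.
rank ∂_1 = 3, rank ∂_2 = 0 ⇒ b_1 = 4 − 3 − 0 = 1. So H_1 ≅ Z.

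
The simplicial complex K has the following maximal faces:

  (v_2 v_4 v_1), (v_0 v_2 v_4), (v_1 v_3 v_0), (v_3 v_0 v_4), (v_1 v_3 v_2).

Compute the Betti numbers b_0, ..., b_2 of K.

b_0 = 1, b_1 = 1, b_2 = 0.

Fix the vertex order v_0 < v_1 < v_2 < v_3 < v_4 and write every simplex with vertices in increasing order. Then dim K = 2 and the simplices of K are:

  0-simplices (5): [v_0], [v_1], [v_2], [v_3], [v_4]
  1-simplices (10): [v_0,v_1], [v_0,v_2], [v_0,v_3], [v_0,v_4], [v_1,v_2], [v_1,v_3], [v_1,v_4], [v_2,v_3], [v_2,v_4], [v_3,v_4]
  2-simplices (5): [v_0,v_1,v_3], [v_0,v_2,v_4], [v_0,v_3,v_4], [v_1,v_2,v_3], [v_1,v_2,v_4]

so the chain groups are C_0 ≅ Z^5, C_1 ≅ Z^10, C_2 ≅ Z^5.

Boundary ∂_1: C_1 → C_0 maps an edge to its endpoints' difference, ∂[p,q] = q − p. For instance
  ∂[v_0,v_3] = [v_3] − [v_0].
As a 5×10 matrix over Z this has rank 4, with invariant factors (1,1,1,1).

∂_2: C_2 → C_1 maps a triangle to the signed sum of its edges. For instance
  ∂[v_0,v_2,v_4] = [v_2,v_4] − [v_0,v_4] + [v_0,v_2],
  ∂[v_0,v_1,v_3] = [v_1,v_3] − [v_0,v_3] + [v_0,v_1].
This gives a 10×5 integer matrix of rank 5; reducing to Smith normal form yields diagonal entries (1,1,1,1,1).

Computing H_k = (kernel of ∂_k) / (image of ∂_{k+1}):

  H_0: rank C_0 − rank ∂_1 = 5 − 4 = 1, and the invariant factors of ∂_1 are all 1, so H_0 = Z.
  H_1: rank ker ∂_1 − rank ∂_2 = (10 − 4) − 5 = 1, and the invariant factors of ∂_2 are all 1, so H_1 = Z.
  H_2: rank ker ∂_2 − rank ∂_3 = (5 − 5) − 0 = 0, and there is no ∂_3, so H_2 = 0.

Hence the Betti numbers are b_0 = 1, b_1 = 1, b_2 = 0.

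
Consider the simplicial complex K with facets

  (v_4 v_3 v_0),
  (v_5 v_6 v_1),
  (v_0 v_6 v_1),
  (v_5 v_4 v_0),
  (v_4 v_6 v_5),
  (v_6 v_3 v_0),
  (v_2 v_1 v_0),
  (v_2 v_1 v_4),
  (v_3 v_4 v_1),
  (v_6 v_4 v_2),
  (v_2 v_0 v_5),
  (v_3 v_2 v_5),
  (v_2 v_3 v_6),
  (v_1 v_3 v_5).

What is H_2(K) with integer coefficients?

Take the total order v_0 < v_1 < v_2 < v_3 < v_4 < v_5 < v_6 on the vertex set. Then K (dimension 2) consists of the simplices:

  0-simplices (7): [v_0], [v_1], [v_2], [v_3], [v_4], [v_5], [v_6]
  1-simplices (21): (21 of them)
  2-simplices (14): (14 of them)

Hence C_0 ≅ Z^7, C_1 ≅ Z^21, C_2 ≅ Z^14.

The boundary map ∂_1: C_1 → C_0 maps an edge to its endpoints' difference, ∂[p,q] = q − p.
As a 7×21 matrix over Z this has rank 6, with invariant factors (1,1,1,1,1,1).

The boundary map ∂_2: C_2 → C_1 maps a triangle to the signed sum of its edges. For instance
  ∂[v_2,v_3,v_6] = [v_3,v_6] − [v_2,v_6] + [v_2,v_3],
  ∂[v_2,v_4,v_6] = [v_4,v_6] − [v_2,v_6] + [v_2,v_4].
The 21×14 boundary matrix has rank 13 and Smith normal form diag(1,1,1,1,1,1,1,1,1,1,1,1,1).

Computing H_k = (kernel of ∂_k) / (image of ∂_{k+1}):

  H_2: rank ker ∂_2 − rank ∂_3 = (14 − 13) − 0 = 1, and there is no ∂_3, so H_2 = Z.

(K is a triangulation of the torus T^2.)

H_2 = Z.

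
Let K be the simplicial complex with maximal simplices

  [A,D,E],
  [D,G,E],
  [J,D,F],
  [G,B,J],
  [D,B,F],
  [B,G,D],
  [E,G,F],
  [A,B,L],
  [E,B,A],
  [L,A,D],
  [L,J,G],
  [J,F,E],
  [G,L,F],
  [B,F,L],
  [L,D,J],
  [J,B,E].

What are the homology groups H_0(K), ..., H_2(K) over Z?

K has 8 vertices, 24 edges, 16 triangles.
rank ∂_0 = 0, rank ∂_1 = 7 ⇒ b_0 = 8 − 0 − 7 = 1; all invariant factors of ∂_1 are 1 so no torsion. So H_0 ≅ Z.
rank ∂_1 = 7, rank ∂_2 = 15 ⇒ b_1 = 24 − 7 − 15 = 2; all invariant factors of ∂_2 are 1 so no torsion. So H_1 ≅ Z^2.
rank ∂_2 = 15, rank ∂_3 = 0 ⇒ b_2 = 16 − 15 − 0 = 1. So H_2 ≅ Z.

H_0 ≅ Z,  H_1 ≅ Z^2,  H_2 ≅ Z.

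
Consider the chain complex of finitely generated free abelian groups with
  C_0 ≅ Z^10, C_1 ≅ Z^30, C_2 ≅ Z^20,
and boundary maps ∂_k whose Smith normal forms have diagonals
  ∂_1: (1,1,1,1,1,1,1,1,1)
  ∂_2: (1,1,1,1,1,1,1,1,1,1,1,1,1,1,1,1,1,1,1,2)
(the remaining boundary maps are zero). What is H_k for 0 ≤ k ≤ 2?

H_0: b_0 = 10 − 0 − 9 = 1; torsion from ∂_1 factors > 1: none. So H_0 = Z.
H_1: b_1 = 30 − 9 − 20 = 1; torsion from ∂_2 factors > 1: [2]. So H_1 = Z × Z/2.
H_2: b_2 = 20 − 20 − 0 = 0; torsion from ∂_3 factors > 1: none. So H_2 = 0.

H_0 = Z,  H_1 = Z × Z/2,  H_2 = 0.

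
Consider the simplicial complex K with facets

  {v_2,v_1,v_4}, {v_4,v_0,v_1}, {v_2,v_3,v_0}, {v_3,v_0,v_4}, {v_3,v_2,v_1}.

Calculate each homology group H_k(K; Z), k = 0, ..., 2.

H_0 ≅ Z,  H_1 ≅ Z,  H_2 = 0.

Take the total order v_0 < v_1 < v_2 < v_3 < v_4 on the vertex set. Then K (dimension 2) consists of the simplices:

  0-simplices (5): [v_0], [v_1], [v_2], [v_3], [v_4]
  1-simplices (10): [v_0,v_1], [v_0,v_2], [v_0,v_3], [v_0,v_4], [v_1,v_2], [v_1,v_3], [v_1,v_4], [v_2,v_3], [v_2,v_4], [v_3,v_4]
  2-simplices (5): [v_0,v_1,v_4], [v_0,v_2,v_3], [v_0,v_3,v_4], [v_1,v_2,v_3], [v_1,v_2,v_4]

giving chain groups C_0 ≅ Z^5, C_1 ≅ Z^10, C_2 ≅ Z^5.

The boundary map ∂_1: C_1 → C_0 maps an edge to its endpoints' difference, ∂[p,q] = q − p. For instance
  ∂[v_1,v_3] = [v_3] − [v_1].
This gives a 5×10 integer matrix of rank 4; reducing to Smith normal form yields diagonal entries (1,1,1,1).

The boundary map ∂_2: C_2 → C_1 maps a triangle to the signed sum of its edges. For instance
  ∂[v_0,v_1,v_4] = [v_1,v_4] − [v_0,v_4] + [v_0,v_1],
  ∂[v_0,v_2,v_3] = [v_2,v_3] − [v_0,v_3] + [v_0,v_2].
The 10×5 boundary matrix has rank 5 and Smith normal form diag(1,1,1,1,1).

Now H_k = ker ∂_k / im ∂_{k+1}, so:

  H_0: rank C_0 − rank ∂_1 = 5 − 4 = 1, and the invariant factors of ∂_1 are all 1, so H_0 ≅ Z.
  H_1: rank ker ∂_1 − rank ∂_2 = (10 − 4) − 5 = 1, and the invariant factors of ∂_2 are all 1, so H_1 ≅ Z.
  H_2: rank ker ∂_2 − rank ∂_3 = (5 − 5) − 0 = 0, and there is no ∂_3, so H_2 ≅ 0.

(K is a triangulation of the Möbius band.)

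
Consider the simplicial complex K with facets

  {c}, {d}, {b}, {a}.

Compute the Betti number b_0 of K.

Order the vertices as a < b < c < d. Listing each simplex with vertices in this order, K has dimension 0 with simplices:

  0-simplices (4): a, b, c, d

giving chain groups C_0 ≅ Z^4.

Now H_k = ker ∂_k / im ∂_{k+1}, so:

  H_0: rank C_0 − rank ∂_1 = 4 − 0 = 4, and there is no ∂_1, so H_0 ≅ Z^4.

Hence the Betti numbers are b_0 = 4.

b_0 = 4.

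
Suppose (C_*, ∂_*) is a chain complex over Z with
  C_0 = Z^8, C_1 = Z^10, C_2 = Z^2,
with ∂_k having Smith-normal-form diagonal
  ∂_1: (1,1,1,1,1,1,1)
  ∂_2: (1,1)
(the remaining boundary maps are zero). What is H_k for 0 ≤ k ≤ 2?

H_0: b_0 = 8 − 0 − 7 = 1; torsion from ∂_1 factors > 1: none. So H_0 = Z.
H_1: b_1 = 10 − 7 − 2 = 1; torsion from ∂_2 factors > 1: none. So H_1 = Z.
H_2: b_2 = 2 − 2 − 0 = 0; torsion from ∂_3 factors > 1: none. So H_2 = 0.

H_0 = Z,  H_1 = Z,  H_2 = 0.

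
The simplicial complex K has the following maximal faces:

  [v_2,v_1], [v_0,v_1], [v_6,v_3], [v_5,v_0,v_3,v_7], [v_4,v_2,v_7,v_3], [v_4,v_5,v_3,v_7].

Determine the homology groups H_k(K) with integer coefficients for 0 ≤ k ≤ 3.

Order the vertices as v_0 < v_1 < v_2 < v_3 < v_4 < v_5 < v_6 < v_7. Listing each simplex with vertices in this order, K has dimension 3 with simplices:

  0-simplices (8): [v_0], [v_1], [v_2], [v_3], [v_4], [v_5], [v_6], [v_7]
  1-simplices (15): (15 of them)
  2-simplices (10): [v_0,v_3,v_5], [v_0,v_3,v_7], [v_0,v_5,v_7], [v_2,v_3,v_4], [v_2,v_3,v_7], [v_2,v_4,v_7], [v_3,v_4,v_5], [v_3,v_4,v_7], [v_3,v_5,v_7], [v_4,v_5,v_7]
  3-simplices (3): [v_0,v_3,v_5,v_7], [v_2,v_3,v_4,v_7], [v_3,v_4,v_5,v_7]

so the chain groups are C_0 ≅ Z^8, C_1 ≅ Z^15, C_2 ≅ Z^10, C_3 ≅ Z^3.

∂_1: C_1 → C_0 maps an edge to its endpoints' difference, ∂[p,q] = q − p.
The 8×15 boundary matrix has rank 7 and Smith normal form diag(1,1,1,1,1,1,1).

The boundary map ∂_2: C_2 → C_1 maps a triangle to the signed sum of its edges. For instance
  ∂[v_3,v_4,v_5] = [v_4,v_5] − [v_3,v_5] + [v_3,v_4],
  ∂[v_0,v_5,v_7] = [v_5,v_7] − [v_0,v_7] + [v_0,v_5].
The resulting 15×10 matrix has rank 7, and its Smith normal form has invariant factors (1,1,1,1,1,1,1).

The boundary map ∂_3: C_3 → C_2 sends each 3-simplex σ to the alternating sum Σ_i (−1)^i (σ with its i-th vertex removed). For instance
  ∂[v_3,v_4,v_5,v_7] = [v_4,v_5,v_7] − [v_3,v_5,v_7] + [v_3,v_4,v_7] − [v_3,v_4,v_5],
  ∂[v_2,v_3,v_4,v_7] = [v_3,v_4,v_7] − [v_2,v_4,v_7] + [v_2,v_3,v_7] − [v_2,v_3,v_4].
As a 10×3 matrix over Z this has rank 3, with invariant factors (1,1,1).

Reading off H_k = ker ∂_k / im ∂_{k+1}:

  H_0: rank C_0 − rank ∂_1 = 8 − 7 = 1, and the invariant factors of ∂_1 are all 1, so H_0 ≅ Z.
  H_1: rank ker ∂_1 − rank ∂_2 = (15 − 7) − 7 = 1, and the invariant factors of ∂_2 are all 1, so H_1 ≅ Z.
  H_2: rank ker ∂_2 − rank ∂_3 = (10 − 7) − 3 = 0, and the invariant factors of ∂_3 are all 1, so H_2 ≅ 0.
  H_3: rank ker ∂_3 − rank ∂_4 = (3 − 3) − 0 = 0, and there is no ∂_4, so H_3 ≅ 0.

As a check, the Euler characteristic is 8 − 15 + 10 − 3 = 0, which agrees with 1 − 1 + 0 − 0 = 0.

H_0 = Z,  H_1 = Z,  H_2 = 0,  H_3 = 0.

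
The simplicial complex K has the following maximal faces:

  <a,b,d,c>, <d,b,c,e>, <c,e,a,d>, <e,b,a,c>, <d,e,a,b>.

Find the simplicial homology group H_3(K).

Fix the vertex order a < b < c < d < e and write every simplex with vertices in increasing order. Then dim K = 3 and the simplices of K are:

  0-simplices (5): a, b, c, d, e
  1-simplices (10): ab, ac, ad, ae, bc, bd, be, cd, ce, de
  2-simplices (10): abc, abd, abe, acd, ace, ade, bcd, bce, bde, cde
  3-simplices (5): abcd, abce, abde, acde, bcde

Hence C_0 ≅ Z^5, C_1 ≅ Z^10, C_2 ≅ Z^10, C_3 ≅ Z^5.

∂_1: C_1 → C_0 sends each edge [p,q] (with p < q) to q − p. For instance
  ∂bc = c − b.
This gives a 5×10 integer matrix of rank 4; reducing to Smith normal form yields diagonal entries (1,1,1,1).

Boundary ∂_2: C_2 → C_1 maps a triangle to the signed sum of its edges. For instance
  ∂abc = bc − ac + ab,
  ∂ade = de − ae + ad.
The resulting 10×10 matrix has rank 6, and its Smith normal form has invariant factors (1,1,1,1,1,1).

Boundary ∂_3: C_3 → C_2 sends each 3-simplex σ to the alternating sum Σ_i (−1)^i (σ with its i-th vertex removed). For instance
  ∂abcd = bcd − acd + abd − abc,
  ∂bcde = cde − bde + bce − bcd.
As a 10×5 matrix over Z this has rank 4, with invariant factors (1,1,1,1).

Now H_k = ker ∂_k / im ∂_{k+1}, so:

  H_3: rank ker ∂_3 − rank ∂_4 = (5 − 4) − 0 = 1, and there is no ∂_4, so H_3 = Z.

(K is a triangulation of the 3-sphere S^3.)

H_3 ≅ Z.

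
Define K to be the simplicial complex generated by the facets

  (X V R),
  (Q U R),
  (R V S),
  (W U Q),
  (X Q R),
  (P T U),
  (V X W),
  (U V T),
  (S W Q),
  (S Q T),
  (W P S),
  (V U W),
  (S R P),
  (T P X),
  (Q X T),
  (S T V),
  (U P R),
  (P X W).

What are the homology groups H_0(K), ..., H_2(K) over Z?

H_0 ≅ Z,  H_1 ≅ Z^2,  H_2 ≅ Z.

Order the vertices as P < Q < R < S < T < U < V < W < X. Listing each simplex with vertices in this order, K has dimension 2 with simplices:

  0-simplices (9): P, Q, R, S, T, U, V, W, X
  1-simplices (27): PR, PS, PT, PU, PW, PX, QR, QS, QT, QU, QW, QX, RS, RU, RV, RX, ST, SV, SW, TU, TV, TX, UV, UW, VW, VX, WX
  2-simplices (18): PRS, PRU, PSW, PTU, PTX, PWX, QRU, QRX, QST, QSW, QTX, QUW, RSV, RVX, STV, TUV, UVW, VWX

Hence C_0 ≅ Z^9, C_1 ≅ Z^27, C_2 ≅ Z^18.

Boundary ∂_1: C_1 → C_0 sends each edge [p,q] (with p < q) to q − p. For instance
  ∂TU = U − T.
This gives a 9×27 integer matrix of rank 8; reducing to Smith normal form yields diagonal entries (1,1,1,1,1,1,1,1).

∂_2: C_2 → C_1 maps a triangle to the signed sum of its edges. For instance
  ∂PRU = RU − PU + PR,
  ∂PRS = RS − PS + PR.
The 27×18 boundary matrix has rank 17 and Smith normal form diag(1,1,1,1,1,1,1,1,1,1,1,1,1,1,1,1,1).

Now H_k = ker ∂_k / im ∂_{k+1}, so:

  H_0: rank C_0 − rank ∂_1 = 9 − 8 = 1, and the invariant factors of ∂_1 are all 1, so H_0 ≅ Z.
  H_1: rank ker ∂_1 − rank ∂_2 = (27 − 8) − 17 = 2, and the invariant factors of ∂_2 are all 1, so H_1 ≅ Z^2.
  H_2: rank ker ∂_2 − rank ∂_3 = (18 − 17) − 0 = 1, and there is no ∂_3, so H_2 ≅ Z.

As a check, the Euler characteristic is 9 − 27 + 18 = 0, which agrees with 1 − 2 + 1 = 0.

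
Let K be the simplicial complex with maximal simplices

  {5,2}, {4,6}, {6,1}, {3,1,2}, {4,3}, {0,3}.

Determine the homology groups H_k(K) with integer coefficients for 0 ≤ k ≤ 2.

H_0 = Z,  H_1 = Z,  H_2 = 0.

Order the vertices as 0 < 1 < 2 < 3 < 4 < 5 < 6. Listing each simplex with vertices in this order, K has dimension 2 with simplices:

  0-simplices (7): [0], [1], [2], [3], [4], [5], [6]
  1-simplices (8): [0,3], [1,2], [1,3], [1,6], [2,3], [2,5], [3,4], [4,6]
  2-simplices (1): [1,2,3]

giving chain groups C_0 ≅ Z^7, C_1 ≅ Z^8, C_2 ≅ Z^1.

Boundary ∂_1: C_1 → C_0 maps an edge to its endpoints' difference, ∂[p,q] = q − p. For instance
  ∂[0,3] = [3] − [0].
This gives a 7×8 integer matrix of rank 6; reducing to Smith normal form yields diagonal entries (1,1,1,1,1,1).

Boundary ∂_2: C_2 → C_1 sends each 2-simplex [p,q,r] to [q,r] − [p,r] + [p,q]. For instance
  ∂[1,2,3] = [2,3] − [1,3] + [1,2].
The resulting 8×1 matrix has rank 1, and its Smith normal form has invariant factors (1).

Computing H_k = (kernel of ∂_k) / (image of ∂_{k+1}):

  H_0: rank C_0 − rank ∂_1 = 7 − 6 = 1, and the invariant factors of ∂_1 are all 1, so H_0 = Z.
  H_1: rank ker ∂_1 − rank ∂_2 = (8 − 6) − 1 = 1, and the invariant factors of ∂_2 are all 1, so H_1 = Z.
  H_2: rank ker ∂_2 − rank ∂_3 = (1 − 1) − 0 = 0, and there is no ∂_3, so H_2 = 0.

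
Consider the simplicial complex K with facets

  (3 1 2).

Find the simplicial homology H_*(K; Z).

K has 3 vertices, 3 edges, 1 triangle.
rank ∂_0 = 0, rank ∂_1 = 2 ⇒ b_0 = 3 − 0 − 2 = 1; all invariant factors of ∂_1 are 1 so no torsion. So H_0 = Z.
rank ∂_1 = 2, rank ∂_2 = 1 ⇒ b_1 = 3 − 2 − 1 = 0; all invariant factors of ∂_2 are 1 so no torsion. So H_1 = 0.
rank ∂_2 = 1, rank ∂_3 = 0 ⇒ b_2 = 1 − 1 − 0 = 0. So H_2 = 0.

H_0 = Z,  H_1 = 0,  H_2 = 0.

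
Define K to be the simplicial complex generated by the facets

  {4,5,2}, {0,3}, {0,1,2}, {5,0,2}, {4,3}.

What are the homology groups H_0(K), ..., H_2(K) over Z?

H_0 = Z,  H_1 = Z,  H_2 = 0.

K has 6 vertices, 9 edges, 3 triangles.
rank ∂_0 = 0, rank ∂_1 = 5 ⇒ b_0 = 6 − 0 − 5 = 1; all invariant factors of ∂_1 are 1 so no torsion. So H_0 ≅ Z.
rank ∂_1 = 5, rank ∂_2 = 3 ⇒ b_1 = 9 − 5 − 3 = 1; all invariant factors of ∂_2 are 1 so no torsion. So H_1 ≅ Z.
rank ∂_2 = 3, rank ∂_3 = 0 ⇒ b_2 = 3 − 3 − 0 = 0. So H_2 ≅ 0.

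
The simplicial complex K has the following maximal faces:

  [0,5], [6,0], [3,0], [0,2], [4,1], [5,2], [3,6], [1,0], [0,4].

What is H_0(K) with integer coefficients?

K has 7 vertices, 9 edges.
rank ∂_0 = 0, rank ∂_1 = 6 ⇒ b_0 = 7 − 0 − 6 = 1; all invariant factors of ∂_1 are 1 so no torsion. So H_0 ≅ Z.

H_0 = Z.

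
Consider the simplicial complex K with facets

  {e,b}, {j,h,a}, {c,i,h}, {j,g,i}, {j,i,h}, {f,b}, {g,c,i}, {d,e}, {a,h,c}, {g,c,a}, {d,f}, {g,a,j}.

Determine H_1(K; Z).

H_1 ≅ Z.

Take the total order a < b < c < d < e < f < g < h < i < j on the vertex set. Then K (dimension 2) consists of the simplices:

  0-simplices (10): a, b, c, d, e, f, g, h, i, j
  1-simplices (16): ac, ag, ah, aj, be, bf, cg, ch, ci, de, df, gi, gj, hi, hj, ij
  2-simplices (8): acg, ach, agj, ahj, cgi, chi, gij, hij

so the chain groups are C_0 ≅ Z^10, C_1 ≅ Z^16, C_2 ≅ Z^8.

Boundary ∂_1: C_1 → C_0 maps an edge to its endpoints' difference, ∂[p,q] = q − p. For instance
  ∂ah = h − a.
The 10×16 boundary matrix has rank 8 and Smith normal form diag(1,1,1,1,1,1,1,1).

The boundary map ∂_2: C_2 → C_1 acts by ∂[p,q,r] = [q,r] − [p,r] + [p,q]. For instance
  ∂cgi = gi − ci + cg,
  ∂ach = ch − ah + ac.
This gives a 16×8 integer matrix of rank 7; reducing to Smith normal form yields diagonal entries (1,1,1,1,1,1,1).

Reading off H_k = ker ∂_k / im ∂_{k+1}:

  H_1: rank ker ∂_1 − rank ∂_2 = (16 − 8) − 7 = 1, and the invariant factors of ∂_2 are all 1, so H_1 ≅ Z.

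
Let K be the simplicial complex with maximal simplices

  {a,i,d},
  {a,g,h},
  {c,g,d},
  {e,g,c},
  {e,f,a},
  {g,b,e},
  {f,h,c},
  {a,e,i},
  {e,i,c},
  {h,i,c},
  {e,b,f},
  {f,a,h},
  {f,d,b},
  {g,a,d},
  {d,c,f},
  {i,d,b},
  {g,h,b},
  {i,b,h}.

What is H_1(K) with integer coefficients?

K has 9 vertices, 27 edges, 18 triangles.
rank ∂_1 = 8, rank ∂_2 = 17 ⇒ b_1 = 27 − 8 − 17 = 2; all invariant factors of ∂_2 are 1 so no torsion. So H_1 ≅ Z^2.

H_1 ≅ Z^2.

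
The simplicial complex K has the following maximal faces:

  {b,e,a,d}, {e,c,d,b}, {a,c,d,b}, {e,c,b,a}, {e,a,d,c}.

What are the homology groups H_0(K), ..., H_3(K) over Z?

Fix the vertex order a < b < c < d < e and write every simplex with vertices in increasing order. Then dim K = 3 and the simplices of K are:

  0-simplices (5): a, b, c, d, e
  1-simplices (10): ab, ac, ad, ae, bc, bd, be, cd, ce, de
  2-simplices (10): abc, abd, abe, acd, ace, ade, bcd, bce, bde, cde
  3-simplices (5): abcd, abce, abde, acde, bcde

so the chain groups are C_0 ≅ Z^5, C_1 ≅ Z^10, C_2 ≅ Z^10, C_3 ≅ Z^5.

Boundary ∂_1: C_1 → C_0 sends each edge [p,q] (with p < q) to q − p. For instance
  ∂bd = d − b.
As a 5×10 matrix over Z this has rank 4, with invariant factors (1,1,1,1).

The boundary map ∂_2: C_2 → C_1 acts by ∂[p,q,r] = [q,r] − [p,r] + [p,q]. For instance
  ∂ade = de − ae + ad,
  ∂ace = ce − ae + ac.
This gives a 10×10 integer matrix of rank 6; reducing to Smith normal form yields diagonal entries (1,1,1,1,1,1).

The boundary map ∂_3: C_3 → C_2 sends each 3-simplex σ to the alternating sum Σ_i (−1)^i (σ with its i-th vertex removed). For instance
  ∂abde = bde − ade + abe − abd,
  ∂abcd = bcd − acd + abd − abc.
As a 10×5 matrix over Z this has rank 4, with invariant factors (1,1,1,1).

Reading off H_k = ker ∂_k / im ∂_{k+1}:

  H_0: rank C_0 − rank ∂_1 = 5 − 4 = 1, and the invariant factors of ∂_1 are all 1, so H_0 ≅ Z.
  H_1: rank ker ∂_1 − rank ∂_2 = (10 − 4) − 6 = 0, and the invariant factors of ∂_2 are all 1, so H_1 ≅ 0.
  H_2: rank ker ∂_2 − rank ∂_3 = (10 − 6) − 4 = 0, and the invariant factors of ∂_3 are all 1, so H_2 ≅ 0.
  H_3: rank ker ∂_3 − rank ∂_4 = (5 − 4) − 0 = 1, and there is no ∂_4, so H_3 ≅ Z.

H_0 ≅ Z,  H_1 = 0,  H_2 = 0,  H_3 ≅ Z.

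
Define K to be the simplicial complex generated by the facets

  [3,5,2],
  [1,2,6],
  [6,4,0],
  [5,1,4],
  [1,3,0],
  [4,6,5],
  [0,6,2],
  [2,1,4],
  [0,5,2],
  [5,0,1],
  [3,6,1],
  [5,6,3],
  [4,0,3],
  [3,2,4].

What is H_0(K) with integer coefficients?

We work with the vertex ordering 0 < 1 < 2 < 3 < 4 < 5 < 6. The simplices of K, each written with vertices in increasing order, are:

  0-simplices (7): [0], [1], [2], [3], [4], [5], [6]
  1-simplices (21): [0,1], [0,2], [0,3], [0,4], [0,5], [0,6], [1,2], [1,3], [1,4], [1,5], [1,6], [2,3], [2,4], [2,5], [2,6], [3,4], [3,5], [3,6], [4,5], [4,6], [5,6]
  2-simplices (14): [0,1,3], [0,1,5], [0,2,5], [0,2,6], [0,3,4], [0,4,6], [1,2,4], [1,2,6], [1,3,6], [1,4,5], [2,3,4], [2,3,5], [3,5,6], [4,5,6]

so the chain groups are C_0 ≅ Z^7, C_1 ≅ Z^21, C_2 ≅ Z^14.

Boundary ∂_1: C_1 → C_0 maps an edge to its endpoints' difference, ∂[p,q] = q − p. For instance
  ∂[3,6] = [6] − [3].
The resulting 7×21 matrix has rank 6, and its Smith normal form has invariant factors (1,1,1,1,1,1).

The boundary map ∂_2: C_2 → C_1 maps a triangle to the signed sum of its edges. For instance
  ∂[4,5,6] = [5,6] − [4,6] + [4,5],
  ∂[0,2,5] = [2,5] − [0,5] + [0,2].
This gives a 21×14 integer matrix of rank 13; reducing to Smith normal form yields diagonal entries (1,1,1,1,1,1,1,1,1,1,1,1,1).

Now H_k = ker ∂_k / im ∂_{k+1}, so:

  H_0: rank C_0 − rank ∂_1 = 7 − 6 = 1, and the invariant factors of ∂_1 are all 1, so H_0 ≅ Z.

H_0 ≅ Z.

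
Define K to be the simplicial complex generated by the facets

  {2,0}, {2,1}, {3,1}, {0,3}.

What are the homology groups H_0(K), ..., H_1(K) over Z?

H_0 ≅ Z,  H_1 ≅ Z.

Take the total order 0 < 1 < 2 < 3 on the vertex set. Then K (dimension 1) consists of the simplices:

  0-simplices (4): [0], [1], [2], [3]
  1-simplices (4): [0,2], [0,3], [1,2], [1,3]

Hence C_0 ≅ Z^4, C_1 ≅ Z^4.

The boundary map ∂_1: C_1 → C_0 maps an edge to its endpoints' difference, ∂[p,q] = q − p. For instance
  ∂[0,3] = [3] − [0].
This gives a 4×4 integer matrix of rank 3; reducing to Smith normal form yields diagonal entries (1,1,1).

Now H_k = ker ∂_k / im ∂_{k+1}, so:

  H_0: rank C_0 − rank ∂_1 = 4 − 3 = 1, and the invariant factors of ∂_1 are all 1, so H_0 = Z.
  H_1: rank ker ∂_1 − rank ∂_2 = (4 − 3) − 0 = 1, and there is no ∂_2, so H_1 = Z.

As a check, the Euler characteristic is 4 − 4 = 0, which agrees with 1 − 1 = 0.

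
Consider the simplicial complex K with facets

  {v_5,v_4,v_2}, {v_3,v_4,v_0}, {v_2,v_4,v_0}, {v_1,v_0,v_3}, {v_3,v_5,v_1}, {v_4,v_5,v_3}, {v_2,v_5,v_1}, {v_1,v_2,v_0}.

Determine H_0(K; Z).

H_0 ≅ Z.

Fix the vertex order v_0 < v_1 < v_2 < v_3 < v_4 < v_5 and write every simplex with vertices in increasing order. Then dim K = 2 and the simplices of K are:

  0-simplices (6): [v_0], [v_1], [v_2], [v_3], [v_4], [v_5]
  1-simplices (12): [v_0,v_1], [v_0,v_2], [v_0,v_3], [v_0,v_4], [v_1,v_2], [v_1,v_3], [v_1,v_5], [v_2,v_4], [v_2,v_5], [v_3,v_4], [v_3,v_5], [v_4,v_5]
  2-simplices (8): [v_0,v_1,v_2], [v_0,v_1,v_3], [v_0,v_2,v_4], [v_0,v_3,v_4], [v_1,v_2,v_5], [v_1,v_3,v_5], [v_2,v_4,v_5], [v_3,v_4,v_5]

so the chain groups are C_0 ≅ Z^6, C_1 ≅ Z^12, C_2 ≅ Z^8.

Boundary ∂_1: C_1 → C_0 sends each edge [p,q] (with p < q) to q − p. For instance
  ∂[v_2,v_4] = [v_4] − [v_2].
The resulting 6×12 matrix has rank 5, and its Smith normal form has invariant factors (1,1,1,1,1).

Boundary ∂_2: C_2 → C_1 acts by ∂[p,q,r] = [q,r] − [p,r] + [p,q]. For instance
  ∂[v_0,v_1,v_3] = [v_1,v_3] − [v_0,v_3] + [v_0,v_1],
  ∂[v_2,v_4,v_5] = [v_4,v_5] − [v_2,v_5] + [v_2,v_4].
The 12×8 boundary matrix has rank 7 and Smith normal form diag(1,1,1,1,1,1,1).

Reading off H_k = ker ∂_k / im ∂_{k+1}:

  H_0: rank C_0 − rank ∂_1 = 6 − 5 = 1, and the invariant factors of ∂_1 are all 1, so H_0 = Z.

(K is a triangulation of the 2-sphere S^2.)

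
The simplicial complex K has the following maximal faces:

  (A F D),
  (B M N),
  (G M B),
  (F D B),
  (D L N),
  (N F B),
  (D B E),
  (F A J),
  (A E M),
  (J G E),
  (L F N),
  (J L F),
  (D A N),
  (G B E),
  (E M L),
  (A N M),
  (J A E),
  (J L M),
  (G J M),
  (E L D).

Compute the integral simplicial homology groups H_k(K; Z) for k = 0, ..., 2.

H_0 ≅ Z,  H_1 ≅ Z ⊕ Z/2,  H_2 = 0.

Fix the vertex order A < B < D < E < F < G < J < L < M < N and write every simplex with vertices in increasing order. Then dim K = 2 and the simplices of K are:

  0-simplices (10): A, B, D, E, F, G, J, L, M, N
  1-simplices (30): AD, AE, AF, AJ, AM, AN, BD, BE, BF, BG, BM, BN, DE, DF, DL, DN, EG, EJ, EL, EM, FJ, FL, FN, GJ, GM, JL, JM, LM, LN, MN
  2-simplices (20): ADF, ADN, AEJ, AEM, AFJ, AMN, BDE, BDF, BEG, BFN, BGM, BMN, DEL, DLN, EGJ, ELM, FJL, FLN, GJM, JLM

so the chain groups are C_0 ≅ Z^10, C_1 ≅ Z^30, C_2 ≅ Z^20.

Boundary ∂_1: C_1 → C_0 is given by ∂[p,q] = [q] − [p]. For instance
  ∂DN = N − D.
As a 10×30 matrix over Z this has rank 9, with invariant factors (1,1,1,1,1,1,1,1,1).

The boundary map ∂_2: C_2 → C_1 maps a triangle to the signed sum of its edges. For instance
  ∂BGM = GM − BM + BG,
  ∂AFJ = FJ − AJ + AF.
The resulting 30×20 matrix has rank 20, and its Smith normal form has invariant factors (1,1,1,1,1,1,1,1,1,1,1,1,1,1,1,1,1,1,1,2).

Computing H_k = (kernel of ∂_k) / (image of ∂_{k+1}):

  H_0: rank C_0 − rank ∂_1 = 10 − 9 = 1, and the invariant factors of ∂_1 are all 1, so H_0 ≅ Z.
  H_1: rank ker ∂_1 − rank ∂_2 = (30 − 9) − 20 = 1, and ∂_2 has invariant factor 2 > 1, so H_1 ≅ Z ⊕ Z/2.
  H_2: rank ker ∂_2 − rank ∂_3 = (20 − 20) − 0 = 0, and there is no ∂_3, so H_2 ≅ 0.

As a check, the Euler characteristic is 10 − 30 + 20 = 0, which agrees with 1 − 1 + 0 = 0.
(K is a triangulation of the Klein bottle.)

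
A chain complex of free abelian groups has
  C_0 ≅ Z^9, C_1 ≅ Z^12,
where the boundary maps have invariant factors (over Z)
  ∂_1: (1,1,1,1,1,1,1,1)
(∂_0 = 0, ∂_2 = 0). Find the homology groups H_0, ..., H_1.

H_0: b_0 = 9 − 0 − 8 = 1; torsion from ∂_1 factors > 1: none. So H_0 ≅ Z.
H_1: b_1 = 12 − 8 − 0 = 4; torsion from ∂_2 factors > 1: none. So H_1 ≅ Z^4.

H_0 ≅ Z,  H_1 ≅ Z^4.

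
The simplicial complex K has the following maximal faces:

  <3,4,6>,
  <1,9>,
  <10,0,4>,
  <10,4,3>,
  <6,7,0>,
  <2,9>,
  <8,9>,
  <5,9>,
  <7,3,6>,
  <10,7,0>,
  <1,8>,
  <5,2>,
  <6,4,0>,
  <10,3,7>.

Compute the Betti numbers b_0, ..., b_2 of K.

b_0 = 2, b_1 = 2, b_2 = 1.

Take the total order 0 < 1 < 2 < 3 < 4 < 5 < 6 < 7 < 8 < 9 < 10 on the vertex set. Then K (dimension 2) consists of the simplices:

  0-simplices (11): [0], [1], [2], [3], [4], [5], [6], [7], [8], [9], [10]
  1-simplices (18): [0,4], [0,6], [0,7], [0,10], [1,8], [1,9], [2,5], [2,9], [3,4], [3,6], [3,7], [3,10], [4,6], [4,10], [5,9], [6,7], [7,10], [8,9]
  2-simplices (8): [0,4,6], [0,4,10], [0,6,7], [0,7,10], [3,4,6], [3,4,10], [3,6,7], [3,7,10]

Hence C_0 ≅ Z^11, C_1 ≅ Z^18, C_2 ≅ Z^8.

The boundary map ∂_1: C_1 → C_0 is given by ∂[p,q] = [q] − [p]. For instance
  ∂[4,10] = [10] − [4].
This gives a 11×18 integer matrix of rank 9; reducing to Smith normal form yields diagonal entries (1,1,1,1,1,1,1,1,1).

∂_2: C_2 → C_1 acts by ∂[p,q,r] = [q,r] − [p,r] + [p,q]. For instance
  ∂[3,6,7] = [6,7] − [3,7] + [3,6],
  ∂[3,4,6] = [4,6] − [3,6] + [3,4].
The resulting 18×8 matrix has rank 7, and its Smith normal form has invariant factors (1,1,1,1,1,1,1).

From H_k ≅ ker(∂_k) / im(∂_{k+1}) we obtain:

  H_0: rank C_0 − rank ∂_1 = 11 − 9 = 2, and the invariant factors of ∂_1 are all 1, so H_0 = Z^2.
  H_1: rank ker ∂_1 − rank ∂_2 = (18 − 9) − 7 = 2, and the invariant factors of ∂_2 are all 1, so H_1 = Z^2.
  H_2: rank ker ∂_2 − rank ∂_3 = (8 − 7) − 0 = 1, and there is no ∂_3, so H_2 = Z.

As a check, the Euler characteristic is 11 − 18 + 8 = 1, which agrees with 2 − 2 + 1 = 1.

Hence the Betti numbers are b_0 = 2, b_1 = 2, b_2 = 1.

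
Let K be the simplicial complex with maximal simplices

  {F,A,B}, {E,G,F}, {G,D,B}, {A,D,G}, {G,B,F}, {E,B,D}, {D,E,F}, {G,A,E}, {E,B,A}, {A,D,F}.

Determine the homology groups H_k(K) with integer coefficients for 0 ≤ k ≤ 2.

H_0 = Z,  H_1 = Z/2Z,  H_2 = 0.

Fix the vertex order A < B < D < E < F < G and write every simplex with vertices in increasing order. Then dim K = 2 and the simplices of K are:

  0-simplices (6): A, B, D, E, F, G
  1-simplices (15): AB, AD, AE, AF, AG, BD, BE, BF, BG, DE, DF, DG, EF, EG, FG
  2-simplices (10): ABE, ABF, ADF, ADG, AEG, BDE, BDG, BFG, DEF, EFG

so the chain groups are C_0 ≅ Z^6, C_1 ≅ Z^15, C_2 ≅ Z^10.

Boundary ∂_1: C_1 → C_0 is given by ∂[p,q] = [q] − [p]. For instance
  ∂BG = G − B.
This gives a 6×15 integer matrix of rank 5; reducing to Smith normal form yields diagonal entries (1,1,1,1,1).

The boundary map ∂_2: C_2 → C_1 maps a triangle to the signed sum of its edges. For instance
  ∂ABF = BF − AF + AB,
  ∂ADF = DF − AF + AD.
This gives a 15×10 integer matrix of rank 10; reducing to Smith normal form yields diagonal entries (1,1,1,1,1,1,1,1,1,2).

Computing H_k = (kernel of ∂_k) / (image of ∂_{k+1}):

  H_0: rank C_0 − rank ∂_1 = 6 − 5 = 1, and the invariant factors of ∂_1 are all 1, so H_0 ≅ Z.
  H_1: rank ker ∂_1 − rank ∂_2 = (15 − 5) − 10 = 0, and ∂_2 has invariant factor 2 > 1, so H_1 ≅ Z/2Z.
  H_2: rank ker ∂_2 − rank ∂_3 = (10 − 10) − 0 = 0, and there is no ∂_3, so H_2 ≅ 0.

As a check, the Euler characteristic is 6 − 15 + 10 = 1, which agrees with 1 − 0 + 0 = 1.
(K is a triangulation of the real projective plane RP^2.)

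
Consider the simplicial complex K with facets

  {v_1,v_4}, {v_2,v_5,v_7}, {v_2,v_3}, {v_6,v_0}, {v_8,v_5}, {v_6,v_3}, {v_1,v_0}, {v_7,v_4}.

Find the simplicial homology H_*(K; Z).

H_0 ≅ Z,  H_1 ≅ Z,  H_2 = 0.

We work with the vertex ordering v_0 < v_1 < v_2 < v_3 < v_4 < v_5 < v_6 < v_7 < v_8. The simplices of K, each written with vertices in increasing order, are:

  0-simplices (9): [v_0], [v_1], [v_2], [v_3], [v_4], [v_5], [v_6], [v_7], [v_8]
  1-simplices (10): [v_0,v_1], [v_0,v_6], [v_1,v_4], [v_2,v_3], [v_2,v_5], [v_2,v_7], [v_3,v_6], [v_4,v_7], [v_5,v_7], [v_5,v_8]
  2-simplices (1): [v_2,v_5,v_7]

Hence C_0 ≅ Z^9, C_1 ≅ Z^10, C_2 ≅ Z^1.

∂_1: C_1 → C_0 maps an edge to its endpoints' difference, ∂[p,q] = q − p. For instance
  ∂[v_5,v_8] = [v_8] − [v_5].
The resulting 9×10 matrix has rank 8, and its Smith normal form has invariant factors (1,1,1,1,1,1,1,1).

The boundary map ∂_2: C_2 → C_1 maps a triangle to the signed sum of its edges. For instance
  ∂[v_2,v_5,v_7] = [v_5,v_7] − [v_2,v_7] + [v_2,v_5].
As a 10×1 matrix over Z this has rank 1, with invariant factors (1).

Computing H_k = (kernel of ∂_k) / (image of ∂_{k+1}):

  H_0: rank C_0 − rank ∂_1 = 9 − 8 = 1, and the invariant factors of ∂_1 are all 1, so H_0 = Z.
  H_1: rank ker ∂_1 − rank ∂_2 = (10 − 8) − 1 = 1, and the invariant factors of ∂_2 are all 1, so H_1 = Z.
  H_2: rank ker ∂_2 − rank ∂_3 = (1 − 1) − 0 = 0, and there is no ∂_3, so H_2 = 0.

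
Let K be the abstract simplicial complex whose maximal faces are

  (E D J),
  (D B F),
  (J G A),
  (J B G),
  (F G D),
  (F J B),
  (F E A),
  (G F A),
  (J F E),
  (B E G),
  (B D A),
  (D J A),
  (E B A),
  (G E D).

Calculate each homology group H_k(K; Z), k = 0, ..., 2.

K has 7 vertices, 21 edges, 14 triangles.
rank ∂_0 = 0, rank ∂_1 = 6 ⇒ b_0 = 7 − 0 − 6 = 1; all invariant factors of ∂_1 are 1 so no torsion. So H_0 ≅ Z.
rank ∂_1 = 6, rank ∂_2 = 13 ⇒ b_1 = 21 − 6 − 13 = 2; all invariant factors of ∂_2 are 1 so no torsion. So H_1 ≅ Z^2.
rank ∂_2 = 13, rank ∂_3 = 0 ⇒ b_2 = 14 − 13 − 0 = 1. So H_2 ≅ Z.

H_0 ≅ Z,  H_1 ≅ Z^2,  H_2 ≅ Z.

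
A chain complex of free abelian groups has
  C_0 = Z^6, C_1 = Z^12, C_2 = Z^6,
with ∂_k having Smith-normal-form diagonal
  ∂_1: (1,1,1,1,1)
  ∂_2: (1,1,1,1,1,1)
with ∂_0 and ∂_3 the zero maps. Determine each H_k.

H_0 ≅ Z,  H_1 ≅ Z,  H_2 = 0.

H_0: b_0 = 6 − 0 − 5 = 1; torsion from ∂_1 factors > 1: none. So H_0 ≅ Z.
H_1: b_1 = 12 − 5 − 6 = 1; torsion from ∂_2 factors > 1: none. So H_1 ≅ Z.
H_2: b_2 = 6 − 6 − 0 = 0; torsion from ∂_3 factors > 1: none. So H_2 ≅ 0.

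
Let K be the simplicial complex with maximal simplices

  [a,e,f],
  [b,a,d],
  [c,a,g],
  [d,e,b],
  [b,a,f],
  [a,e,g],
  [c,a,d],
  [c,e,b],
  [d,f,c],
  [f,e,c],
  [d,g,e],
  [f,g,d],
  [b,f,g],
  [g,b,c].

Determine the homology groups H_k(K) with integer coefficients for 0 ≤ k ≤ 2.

H_0 ≅ Z,  H_1 ≅ Z^2,  H_2 ≅ Z.

K has 7 vertices, 21 edges, 14 triangles.
rank ∂_0 = 0, rank ∂_1 = 6 ⇒ b_0 = 7 − 0 − 6 = 1; all invariant factors of ∂_1 are 1 so no torsion. So H_0 ≅ Z.
rank ∂_1 = 6, rank ∂_2 = 13 ⇒ b_1 = 21 − 6 − 13 = 2; all invariant factors of ∂_2 are 1 so no torsion. So H_1 ≅ Z^2.
rank ∂_2 = 13, rank ∂_3 = 0 ⇒ b_2 = 14 − 13 − 0 = 1. So H_2 ≅ Z.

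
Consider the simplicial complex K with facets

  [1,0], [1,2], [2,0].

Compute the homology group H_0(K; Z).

Fix the vertex order 0 < 1 < 2 and write every simplex with vertices in increasing order. Then dim K = 1 and the simplices of K are:

  0-simplices (3): [0], [1], [2]
  1-simplices (3): [0,1], [0,2], [1,2]

so the chain groups are C_0 ≅ Z^3, C_1 ≅ Z^3.

Boundary ∂_1: C_1 → C_0 is given by ∂[p,q] = [q] − [p].
As a 3×3 matrix over Z this has rank 2, with invariant factors (1,1).

From H_k ≅ ker(∂_k) / im(∂_{k+1}) we obtain:

  H_0: rank C_0 − rank ∂_1 = 3 − 2 = 1, and the invariant factors of ∂_1 are all 1, so H_0 = Z.

(K is a triangulation of the circle S^1.)

H_0 ≅ Z.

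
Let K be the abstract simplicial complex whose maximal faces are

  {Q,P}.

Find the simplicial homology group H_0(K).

K has 2 vertices, 1 edge.
rank ∂_0 = 0, rank ∂_1 = 1 ⇒ b_0 = 2 − 0 − 1 = 1; all invariant factors of ∂_1 are 1 so no torsion. So H_0 = Z.

H_0 = Z.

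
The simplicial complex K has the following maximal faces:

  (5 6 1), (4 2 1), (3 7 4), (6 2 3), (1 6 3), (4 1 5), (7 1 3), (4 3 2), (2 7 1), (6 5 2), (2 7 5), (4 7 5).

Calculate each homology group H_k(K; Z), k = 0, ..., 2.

We work with the vertex ordering 1 < 2 < 3 < 4 < 5 < 6 < 7. The simplices of K, each written with vertices in increasing order, are:

  0-simplices (7): [1], [2], [3], [4], [5], [6], [7]
  1-simplices (18): [1,2], [1,3], [1,4], [1,5], [1,6], [1,7], [2,3], [2,4], [2,5], [2,6], [2,7], [3,4], [3,6], [3,7], [4,5], [4,7], [5,6], [5,7]
  2-simplices (12): [1,2,4], [1,2,7], [1,3,6], [1,3,7], [1,4,5], [1,5,6], [2,3,4], [2,3,6], [2,5,6], [2,5,7], [3,4,7], [4,5,7]

so the chain groups are C_0 ≅ Z^7, C_1 ≅ Z^18, C_2 ≅ Z^12.

Boundary ∂_1: C_1 → C_0 is given by ∂[p,q] = [q] − [p]. For instance
  ∂[3,7] = [7] − [3].
This gives a 7×18 integer matrix of rank 6; reducing to Smith normal form yields diagonal entries (1,1,1,1,1,1).

Boundary ∂_2: C_2 → C_1 sends each 2-simplex [p,q,r] to [q,r] − [p,r] + [p,q]. For instance
  ∂[1,2,7] = [2,7] − [1,7] + [1,2],
  ∂[4,5,7] = [5,7] − [4,7] + [4,5].
This gives a 18×12 integer matrix of rank 12; reducing to Smith normal form yields diagonal entries (1,1,1,1,1,1,1,1,1,1,1,2).

Reading off H_k = ker ∂_k / im ∂_{k+1}:

  H_0: rank C_0 − rank ∂_1 = 7 − 6 = 1, and the invariant factors of ∂_1 are all 1, so H_0 = Z.
  H_1: rank ker ∂_1 − rank ∂_2 = (18 − 6) − 12 = 0, and ∂_2 has invariant factor 2 > 1, so H_1 = Z/2.
  H_2: rank ker ∂_2 − rank ∂_3 = (12 − 12) − 0 = 0, and there is no ∂_3, so H_2 = 0.

As a check, the Euler characteristic is 7 − 18 + 12 = 1, which agrees with 1 − 0 + 0 = 1.
(K is a triangulation of the real projective plane RP^2.)

H_0 = Z,  H_1 = Z/2,  H_2 = 0.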